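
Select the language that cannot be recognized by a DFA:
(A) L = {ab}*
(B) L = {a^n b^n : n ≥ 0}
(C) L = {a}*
(B) {a^n b^n : n ≥ 0}

(B) L = {a^n b^n : n ≥ 0} is NOT regular.

The pumping lemma can be used to prove this:
After pumping, the number of a's and b's become unequal

The other languages are regular because they can be recognized by finite automata.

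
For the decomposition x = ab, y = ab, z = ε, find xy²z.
ababab

Given x = 'ab', y = 'ab', z = '' and i = 2:

xy^2z = x + y·y·...·y (2 times) + z
       = 'ab' + 'ab'^2 + ''
       = 'ab' + 'abab' + ''
       = 'ababab'

The pumped string is 'ababab' with length 6.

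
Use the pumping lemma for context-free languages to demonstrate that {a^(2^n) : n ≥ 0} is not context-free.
Assume for contradiction that L is context-free, and let p ≥ 1 be the pumping length given by the pumping lemma for CFLs.
Choose s = a^(2^p). Then s ∈ L and |s| = 2^p ≥ p.
By the CFL pumping lemma, s = uvxyz for some u, v, x, y, z with |vxy| ≤ p, |vy| ≥ 1, and uv^i xy^i z ∈ L for every i ≥ 0.
All symbols are a's, so only lengths matter: let k = |vy|, with 1 ≤ k ≤ |vxy| ≤ p < 2^p.

Take i = 2: |uv²xy²z| = 2^p + k, and 2^p < 2^p + k < 2^p + 2^p = 2^(p+1).
So the length lies strictly between consecutive powers of two and is not a power of 2; uv²xy²z ∉ L.

This contradicts the CFL pumping lemma, which requires uv^i xy^i z ∈ L for all i ≥ 0.
Hence L = {a^(2^n) : n ≥ 0} is not context-free. ∎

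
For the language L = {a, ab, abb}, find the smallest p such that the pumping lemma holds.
p = 4

For a finite language L, the pumping lemma holds vacuously if p > max|s| for s ∈ L.

The longest string in L = {a, ab, abb} has length 3.
If p = 4, then no string s ∈ L has |s| ≥ p, so the condition is vacuously true.

The minimum pumping length is p = 4.

Why no smaller p works: for any p ≤ 3, the longest string s ∈ L has |s| = 3 ≥ p, so it would
have to be pumpable; but pumping up (i = 2, 3, ...) produces ever longer strings, which cannot all lie in the
finite language L. So the pumping property fails for every p ≤ 3.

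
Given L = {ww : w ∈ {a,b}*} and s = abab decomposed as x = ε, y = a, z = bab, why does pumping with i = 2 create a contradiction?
xy²z = aabab ∉ L

Pumping with i = 2 replaces y = a by y² = aa:
- Original: s = xyz = abab; abab splits into halves ab · ab, which are equal, so it is in L (w = ab)
- Pumped: xy²z = ε · aa · bab = aabab
- aabab has odd length 5, so it cannot be written as ww and is not in L

The pumping lemma would require xy²z ∈ L, so this decomposition yields a contradiction.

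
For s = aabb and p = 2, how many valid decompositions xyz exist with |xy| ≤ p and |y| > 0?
3

For s = 'aabb' with pumping length p = 2:

Constraints: |xy| ≤ 2, |y| > 0

Valid decompositions (|xy| ≤ p, |y| ≥ 1):
  • x='', y='a', z='abb'
  • x='a', y='a', z='bb'
  • x='', y='aa', z='bb'

Total count: 3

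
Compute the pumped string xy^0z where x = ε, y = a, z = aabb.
aabb

Given x = '', y = 'a', z = 'aabb' and i = 0:

xy^0z = x + y·y·...·y (0 times) + z
       = '' + 'a'^0 + 'aabb'
       = '' + '' + 'aabb'
       = 'aabb'

The pumped string is 'aabb' with length 4.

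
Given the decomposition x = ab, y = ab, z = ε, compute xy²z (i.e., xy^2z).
ababab

Given x = 'ab', y = 'ab', z = '' and i = 2:

xy^2z = x + y·y·...·y (2 times) + z
       = 'ab' + 'ab'^2 + ''
       = 'ab' + 'abab' + ''
       = 'ababab'

The pumped string is 'ababab' with length 6.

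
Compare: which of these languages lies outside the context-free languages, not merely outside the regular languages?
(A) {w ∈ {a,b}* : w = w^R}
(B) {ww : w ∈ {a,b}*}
(B) {ww : w ∈ {a,b}*}

(B) {ww : w ∈ {a,b}*} requires the CFL pumping lemma.

- {w ∈ {a,b}* : w = w^R} is context-free (but not regular)
  • Can be shown non-regular with the regular pumping lemma
  • After pumping, the string is no longer symmetric

- {ww : w ∈ {a,b}*} is NOT context-free
  • Requires the CFL pumping lemma to prove
  • Cannot verify equality of two arbitrary substrings

The CFL pumping lemma is "stronger" in that it can prove non-membership
in the larger class of context-free languages.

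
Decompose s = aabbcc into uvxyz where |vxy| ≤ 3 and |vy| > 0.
u='aa', v='b', x='b', y='c', z='c'

For s = aabbcc with pumping length p = 3:

One valid decomposition:
- u = 'aa'
- v = 'b'
- x = 'b'
- y = 'c'
- z = 'c'

Verification:
- uvxyz = 'aa' + 'b' + 'b' + 'c' + 'c' = aabbcc ✓
- |vxy| = |'bbc'| = 3 ≤ 3 ✓
- |vy| = |'bc'| = 2 > 0 ✓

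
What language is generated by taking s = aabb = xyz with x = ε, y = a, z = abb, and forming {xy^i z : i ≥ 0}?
{xy^i z : i ≥ 0} = {a^(i+1) b^2 : i ≥ 0} = {abb, aabb, aaabb, ...}

With x = ε, y = a, z = abb: Starting with aabb and pumping the first 'a' (z = abb keeps the second 'a'), we get strings with i+1 a's followed by 2 b's for i = 0, 1, 2, ...; note bb is not produced because z always contributes one a.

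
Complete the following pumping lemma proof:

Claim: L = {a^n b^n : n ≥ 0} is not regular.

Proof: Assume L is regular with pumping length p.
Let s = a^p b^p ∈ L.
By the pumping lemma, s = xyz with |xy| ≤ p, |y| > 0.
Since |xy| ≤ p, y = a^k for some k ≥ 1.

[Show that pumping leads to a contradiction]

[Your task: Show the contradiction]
Consider xy²z = a^(p+k) b^p.

Since k ≥ 1, we have p + k > p.
So xy²z has more a's than b's: (p+k) a's vs p b's.
This means xy²z ∉ L because a^n b^n requires equal counts.

This contradicts the pumping lemma which states xy²z ∈ L.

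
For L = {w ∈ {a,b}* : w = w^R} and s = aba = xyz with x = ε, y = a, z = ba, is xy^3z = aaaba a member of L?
No

xy³z = ε · aaa · ba = aaaba.
aaaba reversed is abaaa ≠ aaaba, so it is not a palindrome and is not in L.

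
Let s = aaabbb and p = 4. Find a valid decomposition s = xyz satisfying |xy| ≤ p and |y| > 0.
x = 'aa', y = 'ab', z = 'bb'

For s = aaabbb and p = 4, one valid decomposition is:
- x = 'aa' (length 2)
- y = 'ab' (length 2)
- z = 'bb' (length 2)

Verification:
- xyz = 'aa' + 'ab' + 'bb' = aaabbb ✓
- |xy| = 4 ≤ 4 ✓
- |y| = 2 > 0 ✓

All pumping lemma constraints are satisfied.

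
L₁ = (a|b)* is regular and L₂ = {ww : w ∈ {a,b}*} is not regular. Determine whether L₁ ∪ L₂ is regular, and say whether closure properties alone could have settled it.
Yes — L₁ ∪ L₂ is regular.

{ww} ⊆ (a|b)*, so L₁ ∪ L₂ = (a|b)*, which is regular.

Note that the bare facts "L₁ regular, L₂ non-regular" do not settle the question by themselves: the closure of regular languages under ∪, ∩, complement and difference applies only when BOTH operands are regular. With a non-regular operand the result can come out regular or non-regular depending on the specific languages, so one has to work out L₁ ∪ L₂ for this particular pair, as above.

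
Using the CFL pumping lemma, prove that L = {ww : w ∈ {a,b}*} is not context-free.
Assume for contradiction that L is context-free, and let p ≥ 1 be the pumping length given by the pumping lemma for CFLs.
Choose s = a^p b^p a^p b^p. Then s ∈ L (take w = a^p b^p) and |s| = 4p ≥ p.
By the CFL pumping lemma, s = uvxyz for some u, v, x, y, z with |vxy| ≤ p, |vy| ≥ 1, and uv^i xy^i z ∈ L for every i ≥ 0.

Write s as four blocks A₁ B₁ A₂ B₂ with A₁ = A₂ = a^p and B₁ = B₂ = b^p. Since |vxy| ≤ p, the window vxy lies inside at most two adjacent blocks. Take i = 0 and let t = uxz, so |t| = 4p − |vy| with 1 ≤ |vy| ≤ p. If |t| is odd, t ∉ L immediately, so assume |vy| is even (hence |vy| ≥ 2) and |t|/2 = 2p − |vy|/2, which satisfies p ≤ |t|/2 ≤ 2p − 1.

Case 1 (vxy inside A₁B₁): t = a^(p−j) b^(p−l) a^p b^p with j + l = |vy|. The second half of t has length < 2p, so it is a suffix of the trailing a^p b^p and ends in b; the first half is a^(p−j) b^(p−l) a^((j+l)/2), which ends in a because (j+l)/2 ≥ 1. The halves differ, so t ∉ L.

Case 2 (vxy inside B₁A₂, straddling the middle): t = a^p b^(p−j) a^(p−l) b^p with j + l = |vy|. If t = ww, then w is a prefix of t of length ≥ p, so w begins with a^p; and w is a suffix of t of length ≥ p, so w ends with b^p. That forces |w| ≥ 2p, contradicting |w| = |t|/2 ≤ 2p − 1. So t ∉ L.

Case 3 (vxy inside A₂B₂): t = a^p b^p a^(p−j) b^(p−l) with j + l = |vy|. The first half of t is a prefix of a^p b^p, so it begins with a; the second half is b^((j+l)/2) a^(p−j) b^(p−l), which begins with b. The halves differ, so t ∉ L.

In every case uv⁰xy⁰z = uxz ∉ L.

This contradicts the CFL pumping lemma, which requires uv^i xy^i z ∈ L for all i ≥ 0.
Hence L = {ww : w ∈ {a,b}*} is not context-free. ∎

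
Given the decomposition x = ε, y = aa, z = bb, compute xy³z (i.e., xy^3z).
aaaaaabb

Given x = '', y = 'aa', z = 'bb' and i = 3:

xy^3z = x + y·y·...·y (3 times) + z
       = '' + 'aa'^3 + 'bb'
       = '' + 'aaaaaa' + 'bb'
       = 'aaaaaabb'

The pumped string is 'aaaaaabb' with length 8.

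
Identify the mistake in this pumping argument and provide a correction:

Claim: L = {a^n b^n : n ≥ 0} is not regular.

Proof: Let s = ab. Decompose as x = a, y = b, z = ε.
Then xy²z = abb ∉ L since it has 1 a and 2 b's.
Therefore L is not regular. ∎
Error: The string s = ab might be shorter than the pumping length p.

Correction: Choose s = a^p b^p to ensure |s| ≥ p. Also, the decomposition is wrong: with |xy| ≤ p, y cannot include b's when s starts with p a's.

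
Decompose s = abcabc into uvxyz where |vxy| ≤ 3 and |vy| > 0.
u='ab', v='c', x='a', y='b', z='c'

For s = abcabc with pumping length p = 3:

One valid decomposition:
- u = 'ab'
- v = 'c'
- x = 'a'
- y = 'b'
- z = 'c'

Verification:
- uvxyz = 'ab' + 'c' + 'a' + 'b' + 'c' = abcabc ✓
- |vxy| = |'cab'| = 3 ≤ 3 ✓
- |vy| = |'cb'| = 2 > 0 ✓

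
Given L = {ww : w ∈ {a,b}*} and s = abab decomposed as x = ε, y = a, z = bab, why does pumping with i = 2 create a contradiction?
xy²z = aabab ∉ L

Pumping with i = 2 replaces y = a by y² = aa:
- Original: s = xyz = abab; abab splits into halves ab · ab, which are equal, so it is in L (w = ab)
- Pumped: xy²z = ε · aa · bab = aabab
- aabab has odd length 5, so it cannot be written as ww and is not in L

The pumping lemma would require xy²z ∈ L, so this decomposition yields a contradiction.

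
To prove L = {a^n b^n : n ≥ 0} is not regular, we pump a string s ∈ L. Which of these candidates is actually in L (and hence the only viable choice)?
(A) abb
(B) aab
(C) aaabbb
(C) aaabbb

The pumping lemma is applied to a string s that lies in L, so first check membership of each option:
- (A) abb has 1 a's and 2 b's; 1 ≠ 2, so it is not in L ✗
- (B) aab has 2 a's and 1 b's; 2 ≠ 1, so it is not in L ✗
- (C) aaabbb = a^3 b^3 has equal counts (3 = 3), so it is in L ✓

Only (C) aaabbb is in L, so it is the only candidate that could play the role of s.
(In a complete proof one picks s in terms of the pumping length p so that |s| ≥ p is guaranteed; a fixed string like aaabbb illustrates the shape of such an s.)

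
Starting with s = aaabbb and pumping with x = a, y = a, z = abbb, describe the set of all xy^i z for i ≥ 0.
{xy^i z : i ≥ 0} = {a^(2+i) b^3 : i ≥ 0} = {aabbb, aaabbb, aaaabbb, ...}

With x = a, y = a, z = abbb: Starting with aaabbb and pumping the second 'a', we get strings with 2+i a's followed by 3 b's for i = 0, 1, 2, ...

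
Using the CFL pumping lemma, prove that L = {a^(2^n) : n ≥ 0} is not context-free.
Assume for contradiction that L is context-free, and let p ≥ 1 be the pumping length given by the pumping lemma for CFLs.
Choose s = a^(2^p). Then s ∈ L and |s| = 2^p ≥ p.
By the CFL pumping lemma, s = uvxyz for some u, v, x, y, z with |vxy| ≤ p, |vy| ≥ 1, and uv^i xy^i z ∈ L for every i ≥ 0.
All symbols are a's, so only lengths matter: let k = |vy|, with 1 ≤ k ≤ |vxy| ≤ p < 2^p.

Take i = 2: |uv²xy²z| = 2^p + k, and 2^p < 2^p + k < 2^p + 2^p = 2^(p+1).
So the length lies strictly between consecutive powers of two and is not a power of 2; uv²xy²z ∉ L.

This contradicts the CFL pumping lemma, which requires uv^i xy^i z ∈ L for all i ≥ 0.
Hence L = {a^(2^n) : n ≥ 0} is not context-free. ∎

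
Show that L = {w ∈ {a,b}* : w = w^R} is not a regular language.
Assume for contradiction that L is regular, and let p ≥ 1 be the pumping length given by the pumping lemma.
Choose s = a^p b a^p. Then s ∈ L (it reads the same in both directions) and |s| = 2p + 1 ≥ p.
By the pumping lemma, s = xyz for some x, y, z with |xy| ≤ p, |y| ≥ 1, and xy^i z ∈ L for every i ≥ 0.
Since |xy| ≤ p and the first p symbols of s are all a's, y = a^k for some k with 1 ≤ k ≤ p.

Take i = 0: xy⁰z = a^(p − k) b a^p.
Its reversal is a^p b a^(p − k). These differ because the block of a's before the unique b has length p − k in one and p in the other, and p − k ≠ p since k ≥ 1. So xy⁰z is not a palindrome, i.e. xy⁰z ∉ L.

This contradicts the pumping lemma, which requires xy^i z ∈ L for all i ≥ 0.
Hence L = {w ∈ {a,b}* : w = w^R} is not regular. ∎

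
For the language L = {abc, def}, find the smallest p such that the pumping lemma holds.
p = 4

For a finite language L, the pumping lemma holds vacuously if p > max|s| for s ∈ L.

The longest string in L = {abc, def} has length 3.
If p = 4, then no string s ∈ L has |s| ≥ p, so the condition is vacuously true.

The minimum pumping length is p = 4.

Why no smaller p works: for any p ≤ 3, the longest string s ∈ L has |s| = 3 ≥ p, so it would
have to be pumpable; but pumping up (i = 2, 3, ...) produces ever longer strings, which cannot all lie in the
finite language L. So the pumping property fails for every p ≤ 3.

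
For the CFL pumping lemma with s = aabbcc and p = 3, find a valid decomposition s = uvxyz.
u='aa', v='b', x='b', y='c', z='c'

For s = aabbcc with pumping length p = 3:

One valid decomposition:
- u = 'aa'
- v = 'b'
- x = 'b'
- y = 'c'
- z = 'c'

Verification:
- uvxyz = 'aa' + 'b' + 'b' + 'c' + 'c' = aabbcc ✓
- |vxy| = |'bbc'| = 3 ≤ 3 ✓
- |vy| = |'bc'| = 2 > 0 ✓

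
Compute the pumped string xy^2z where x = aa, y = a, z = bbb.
aaaabbb

Given x = 'aa', y = 'a', z = 'bbb' and i = 2:

xy^2z = x + y·y·...·y (2 times) + z
       = 'aa' + 'a'^2 + 'bbb'
       = 'aa' + 'aa' + 'bbb'
       = 'aaaabbb'

The pumped string is 'aaaabbb' with length 7.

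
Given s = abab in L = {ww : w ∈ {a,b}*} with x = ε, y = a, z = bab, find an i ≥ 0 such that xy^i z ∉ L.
i = 2

xy²z = ε · aa · bab = aabab; aabab has odd length 5, so it cannot be written as ww and is not in L.
(Other choices also work, e.g. i = 0, 3; only i = 1 is guaranteed to stay in L since xy¹z = s.)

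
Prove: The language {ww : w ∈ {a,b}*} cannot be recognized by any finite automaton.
Assume for contradiction that L is regular, and let p ≥ 1 be the pumping length given by the pumping lemma.
Choose s = a^p b a^p b. Then s ∈ L (take w = a^p b) and |s| = 2p + 2 ≥ p.
By the pumping lemma, s = xyz for some x, y, z with |xy| ≤ p, |y| ≥ 1, and xy^i z ∈ L for every i ≥ 0.
Since |xy| ≤ p and the first p symbols of s are all a's, y = a^k for some k with 1 ≤ k ≤ p.

Take i = 2: t = xy²z = a^(p + k) b a^p b.
Suppose t = uu for some string u. The string t contains exactly two b's and ends in b, so u contains exactly one b and ends in b; hence u = a^j b for some j, and uu = a^j b a^j b. Comparing with t = a^(p + k) b a^p b forces j = p + k (first block) and j = p (second block), which is impossible since k ≥ 1. So t ∉ L.

This contradicts the pumping lemma, which requires xy^i z ∈ L for all i ≥ 0.
Hence L = {ww : w ∈ {a,b}*} is not regular. ∎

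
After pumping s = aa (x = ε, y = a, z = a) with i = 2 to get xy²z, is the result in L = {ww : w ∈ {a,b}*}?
No

xy²z = ε · aa · a = aaa.
aaa has odd length 3, so it cannot be written as ww and is not in L.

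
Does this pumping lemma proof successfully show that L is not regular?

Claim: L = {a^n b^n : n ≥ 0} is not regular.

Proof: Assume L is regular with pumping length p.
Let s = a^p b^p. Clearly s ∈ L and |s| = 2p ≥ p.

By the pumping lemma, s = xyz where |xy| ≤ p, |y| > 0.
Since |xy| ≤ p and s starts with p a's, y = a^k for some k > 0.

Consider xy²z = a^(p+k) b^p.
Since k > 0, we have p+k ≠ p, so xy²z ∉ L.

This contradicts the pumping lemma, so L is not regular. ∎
The proof is correct.

This proof is valid because:
1. The string s = a^p b^p is correctly in L
2. The decomposition analysis is correct: y must consist only of a's
3. The contradiction is valid: pumping increases a's but not b's
4. The conclusion follows logically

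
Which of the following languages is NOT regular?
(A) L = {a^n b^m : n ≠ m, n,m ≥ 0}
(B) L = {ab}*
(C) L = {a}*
(A) {a^n b^m : n ≠ m, n,m ≥ 0}

(A) L = {a^n b^m : n ≠ m, n,m ≥ 0} is NOT regular.

The pumping lemma can be used to prove this:
After pumping a's, we can make n = m

The other languages are regular because they can be recognized by finite automata.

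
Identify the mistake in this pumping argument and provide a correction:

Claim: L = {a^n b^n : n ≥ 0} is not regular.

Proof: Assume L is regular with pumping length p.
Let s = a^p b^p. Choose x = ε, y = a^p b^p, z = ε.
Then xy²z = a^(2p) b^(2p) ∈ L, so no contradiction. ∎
Error: The decomposition violates |xy| ≤ p. With y = a^p b^p, |xy| = |y| = 2p > p. (The proof also miscomputes xy²z, which would be a^p b^p a^p b^p rather than a^(2p) b^(2p), and it wrongly treats one harmless decomposition as settling the matter — the prover does not get to choose the decomposition.)

Correction: The pumping lemma requires |xy| ≤ p, and the argument must handle every decomposition satisfying |xy| ≤ p, |y| ≥ 1. Since s starts with p a's, any such y consists only of a's, say y = a^k with k ≥ 1. Then xy²z = a^(p+k) b^p has unequal numbers of a's and b's, so xy²z ∉ L — the required contradiction.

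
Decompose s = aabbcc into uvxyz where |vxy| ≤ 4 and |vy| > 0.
u='a', v='a', x='bb', y='c', z='c'

For s = aabbcc with pumping length p = 4:

One valid decomposition:
- u = 'a'
- v = 'a'
- x = 'bb'
- y = 'c'
- z = 'c'

Verification:
- uvxyz = 'a' + 'a' + 'bb' + 'c' + 'c' = aabbcc ✓
- |vxy| = |'abbc'| = 4 ≤ 4 ✓
- |vy| = |'ac'| = 2 > 0 ✓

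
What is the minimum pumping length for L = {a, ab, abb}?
p = 4

For a finite language L, the pumping lemma holds vacuously if p > max|s| for s ∈ L.

The longest string in L = {a, ab, abb} has length 3.
If p = 4, then no string s ∈ L has |s| ≥ p, so the condition is vacuously true.

The minimum pumping length is p = 4.

Why no smaller p works: for any p ≤ 3, the longest string s ∈ L has |s| = 3 ≥ p, so it would
have to be pumpable; but pumping up (i = 2, 3, ...) produces ever longer strings, which cannot all lie in the
finite language L. So the pumping property fails for every p ≤ 3.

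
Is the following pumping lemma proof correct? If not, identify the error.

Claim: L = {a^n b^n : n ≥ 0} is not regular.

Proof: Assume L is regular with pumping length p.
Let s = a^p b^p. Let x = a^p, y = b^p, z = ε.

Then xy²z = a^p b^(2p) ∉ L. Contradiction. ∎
The proof is INCORRECT.

Error: The decomposition violates |xy| ≤ p.
With x = a^p and y = b^p, we have |xy| = 2p > p.
The pumping lemma requires |xy| ≤ p, so y must be within the first p characters.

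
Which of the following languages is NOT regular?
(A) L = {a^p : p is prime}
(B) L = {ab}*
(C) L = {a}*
(A) {a^p : p is prime}

(A) L = {a^p : p is prime} is NOT regular.

The pumping lemma can be used to prove this:
After pumping, the length becomes composite

The other languages are regular because they can be recognized by finite automata.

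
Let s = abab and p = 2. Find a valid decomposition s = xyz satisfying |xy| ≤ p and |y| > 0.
x = '', y = 'a', z = 'bab'

For s = abab and p = 2, one valid decomposition is:
- x = '' (length 0)
- y = 'a' (length 1)
- z = 'bab' (length 3)

Verification:
- xyz = '' + 'a' + 'bab' = abab ✓
- |xy| = 1 ≤ 2 ✓
- |y| = 1 > 0 ✓

All pumping lemma constraints are satisfied.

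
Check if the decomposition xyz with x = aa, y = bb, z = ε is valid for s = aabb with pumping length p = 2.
Violated: |xy| ≤ p

The decomposition x = aa, y = bb, z = ε for s = aabb with p = 2
violates the constraint: |xy| ≤ p

|xy| = |aabb| = 4 > 2 = p. The decomposition puts too many characters in xy.

Pumping lemma constraints:
1. xyz = s (decomposition is valid)
2. |xy| ≤ p
3. |y| > 0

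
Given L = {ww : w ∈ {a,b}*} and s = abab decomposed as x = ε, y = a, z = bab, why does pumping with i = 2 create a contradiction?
xy²z = aabab ∉ L

Pumping with i = 2 replaces y = a by y² = aa:
- Original: s = xyz = abab; abab splits into halves ab · ab, which are equal, so it is in L (w = ab)
- Pumped: xy²z = ε · aa · bab = aabab
- aabab has odd length 5, so it cannot be written as ww and is not in L

The pumping lemma would require xy²z ∈ L, so this decomposition yields a contradiction.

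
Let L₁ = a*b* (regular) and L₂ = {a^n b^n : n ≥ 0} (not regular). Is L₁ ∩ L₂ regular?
No — L₁ ∩ L₂ is not regular.

Every string a^n b^n already lies in a*b*, so L₁ ∩ L₂ = {a^n b^n : n ≥ 0} = L₂ itself, which is the standard non-regular language (pump s = a^p b^p).

Note that the bare facts "L₁ regular, L₂ non-regular" do not settle the question by themselves: the closure of regular languages under ∪, ∩, complement and difference applies only when BOTH operands are regular. With a non-regular operand the result can come out regular or non-regular depending on the specific languages, so one has to work out L₁ ∩ L₂ for this particular pair, as above.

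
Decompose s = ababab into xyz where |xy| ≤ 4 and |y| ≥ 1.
x = 'aba', y = 'b', z = 'ab'

For s = ababab and p = 4, one valid decomposition is:
- x = 'aba' (length 3)
- y = 'b' (length 1)
- z = 'ab' (length 2)

Verification:
- xyz = 'aba' + 'b' + 'ab' = ababab ✓
- |xy| = 4 ≤ 4 ✓
- |y| = 1 > 0 ✓

All pumping lemma constraints are satisfied.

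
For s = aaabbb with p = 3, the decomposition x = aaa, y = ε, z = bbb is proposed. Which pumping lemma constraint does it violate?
Violated: |y| > 0

The decomposition x = aaa, y = ε, z = bbb for s = aaabbb with p = 3
violates the constraint: |y| > 0

|y| = 0, but the pumping lemma requires |y| > 0 (y must be non-empty).

Pumping lemma constraints:
1. xyz = s (decomposition is valid)
2. |xy| ≤ p
3. |y| > 0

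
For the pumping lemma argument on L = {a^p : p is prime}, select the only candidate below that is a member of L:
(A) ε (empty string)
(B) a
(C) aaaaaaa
(C) aaaaaaa

The pumping lemma is applied to a string s that lies in L, so first check membership of each option:
- (A) ε has length 0, which is not prime, so it is not in L ✗
- (B) a has length 1, which is not prime, so it is not in L ✗
- (C) aaaaaaa has length 7, which is prime, so it is in L ✓

Only (C) aaaaaaa is in L, so it is the only candidate that could play the role of s.
(In a complete proof one picks s in terms of the pumping length p so that |s| ≥ p is guaranteed; a fixed string like aaaaaaa illustrates the shape of such an s.)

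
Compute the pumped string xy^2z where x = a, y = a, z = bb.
aaabb

Given x = 'a', y = 'a', z = 'bb' and i = 2:

xy^2z = x + y·y·...·y (2 times) + z
       = 'a' + 'a'^2 + 'bb'
       = 'a' + 'aa' + 'bb'
       = 'aaabb'

The pumped string is 'aaabb' with length 5.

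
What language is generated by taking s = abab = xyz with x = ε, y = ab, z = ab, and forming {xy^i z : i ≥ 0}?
{xy^i z : i ≥ 0} = {(ab)^(i+1) : i ≥ 0} = {ab, abab, ababab, ...}

With x = ε, y = ab, z = ab: Pumping 'ab' gives strings of alternating a's and b's.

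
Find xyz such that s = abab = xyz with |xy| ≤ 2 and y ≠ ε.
x = '', y = 'ab', z = 'ab'

For s = abab and p = 2, one valid decomposition is:
- x = '' (length 0)
- y = 'ab' (length 2)
- z = 'ab' (length 2)

Verification:
- xyz = '' + 'ab' + 'ab' = abab ✓
- |xy| = 2 ≤ 2 ✓
- |y| = 2 > 0 ✓

All pumping lemma constraints are satisfied.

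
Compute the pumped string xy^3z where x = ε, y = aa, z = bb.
aaaaaabb

Given x = '', y = 'aa', z = 'bb' and i = 3:

xy^3z = x + y·y·...·y (3 times) + z
       = '' + 'aa'^3 + 'bb'
       = '' + 'aaaaaa' + 'bb'
       = 'aaaaaabb'

The pumped string is 'aaaaaabb' with length 8.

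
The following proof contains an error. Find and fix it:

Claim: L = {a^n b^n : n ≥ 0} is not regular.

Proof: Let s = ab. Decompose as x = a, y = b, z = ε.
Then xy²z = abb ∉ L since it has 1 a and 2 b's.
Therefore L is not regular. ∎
Error: The string s = ab might be shorter than the pumping length p.

Correction: Choose s = a^p b^p to ensure |s| ≥ p. Also, the decomposition is wrong: with |xy| ≤ p, y cannot include b's when s starts with p a's.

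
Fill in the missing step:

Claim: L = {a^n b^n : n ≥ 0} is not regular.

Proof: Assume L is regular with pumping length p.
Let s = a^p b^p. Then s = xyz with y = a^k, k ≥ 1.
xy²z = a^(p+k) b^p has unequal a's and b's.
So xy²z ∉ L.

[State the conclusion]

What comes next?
This contradicts the pumping lemma for regular languages,
which guarantees xy^i z ∈ L for all i ≥ 0.

Since our assumption that L is regular leads to a contradiction,
we conclude that L = {a^n b^n : n ≥ 0} is NOT regular. ∎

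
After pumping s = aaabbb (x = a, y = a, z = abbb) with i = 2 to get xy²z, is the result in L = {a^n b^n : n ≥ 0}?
No

xy²z = a · aa · abbb = aaaabbb.
aaaabbb has 4 a's and 3 b's; 4 ≠ 3, so it is not in L.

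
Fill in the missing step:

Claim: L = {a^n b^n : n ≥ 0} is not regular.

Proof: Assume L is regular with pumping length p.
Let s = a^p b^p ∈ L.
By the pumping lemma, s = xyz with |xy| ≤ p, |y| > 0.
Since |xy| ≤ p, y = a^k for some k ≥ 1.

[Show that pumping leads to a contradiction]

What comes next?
Consider xy²z = a^(p+k) b^p.

Since k ≥ 1, we have p + k > p.
So xy²z has more a's than b's: (p+k) a's vs p b's.
This means xy²z ∉ L because a^n b^n requires equal counts.

This contradicts the pumping lemma which states xy²z ∈ L.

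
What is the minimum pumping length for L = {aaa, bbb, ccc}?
p = 4

For a finite language L, the pumping lemma holds vacuously if p > max|s| for s ∈ L.

The longest string in L = {aaa, bbb, ccc} has length 3.
If p = 4, then no string s ∈ L has |s| ≥ p, so the condition is vacuously true.

The minimum pumping length is p = 4.

Why no smaller p works: for any p ≤ 3, the longest string s ∈ L has |s| = 3 ≥ p, so it would
have to be pumpable; but pumping up (i = 2, 3, ...) produces ever longer strings, which cannot all lie in the
finite language L. So the pumping property fails for every p ≤ 3.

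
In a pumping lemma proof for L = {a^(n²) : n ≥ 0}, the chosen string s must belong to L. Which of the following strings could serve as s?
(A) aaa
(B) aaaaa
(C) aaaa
(C) aaaa

The pumping lemma is applied to a string s that lies in L, so first check membership of each option:
- (A) aaa has length 3, strictly between 1² = 1 and 2² = 4, so it is not in L ✗
- (B) aaaaa has length 5, strictly between 2² = 4 and 3² = 9, so it is not in L ✗
- (C) aaaa has length 4 = 2², a perfect square, so it is in L ✓

Only (C) aaaa is in L, so it is the only candidate that could play the role of s.
(In a complete proof one picks s in terms of the pumping length p so that |s| ≥ p is guaranteed; a fixed string like aaaa illustrates the shape of such an s.)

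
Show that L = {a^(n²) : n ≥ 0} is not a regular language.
Assume for contradiction that L is regular, and let p ≥ 1 be the pumping length given by the pumping lemma.
Choose s = a^(p²). Then s ∈ L and |s| = p² ≥ p.
By the pumping lemma, s = xyz for some x, y, z with |xy| ≤ p, |y| ≥ 1, and xy^i z ∈ L for every i ≥ 0.
Here y = a^k for some k with 1 ≤ k ≤ |xy| ≤ p.

Take i = 2: |xy²z| = p² + k.
Now p² < p² + k ≤ p² + p < p² + 2p + 1 = (p + 1)².
So |xy²z| lies strictly between the consecutive squares p² and (p + 1)², hence is not a perfect square, and xy²z ∉ L.

This contradicts the pumping lemma, which requires xy^i z ∈ L for all i ≥ 0.
Hence L = {a^(n²) : n ≥ 0} is not regular. ∎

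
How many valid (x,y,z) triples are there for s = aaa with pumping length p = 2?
3

For s = 'aaa' with pumping length p = 2:

Constraints: |xy| ≤ 2, |y| > 0

Valid decompositions (|xy| ≤ p, |y| ≥ 1):
  • x='', y='a', z='aa'
  • x='a', y='a', z='a'
  • x='', y='aa', z='a'

Total count: 3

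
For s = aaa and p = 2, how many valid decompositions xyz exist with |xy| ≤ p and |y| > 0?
3

For s = 'aaa' with pumping length p = 2:

Constraints: |xy| ≤ 2, |y| > 0

Valid decompositions (|xy| ≤ p, |y| ≥ 1):
  • x='', y='a', z='aa'
  • x='a', y='a', z='a'
  • x='', y='aa', z='a'

Total count: 3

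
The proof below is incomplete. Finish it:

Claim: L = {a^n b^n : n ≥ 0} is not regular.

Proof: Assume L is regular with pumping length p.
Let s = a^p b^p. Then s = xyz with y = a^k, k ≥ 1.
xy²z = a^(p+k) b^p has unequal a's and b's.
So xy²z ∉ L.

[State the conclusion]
This contradicts the pumping lemma for regular languages,
which guarantees xy^i z ∈ L for all i ≥ 0.

Since our assumption that L is regular leads to a contradiction,
we conclude that L = {a^n b^n : n ≥ 0} is NOT regular. ∎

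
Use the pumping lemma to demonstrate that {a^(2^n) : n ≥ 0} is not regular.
Assume for contradiction that L is regular, and let p ≥ 1 be the pumping length given by the pumping lemma.
Choose s = a^(2^p). Then s ∈ L and |s| = 2^p ≥ p.
By the pumping lemma, s = xyz for some x, y, z with |xy| ≤ p, |y| ≥ 1, and xy^i z ∈ L for every i ≥ 0.
Here y = a^k for some k with 1 ≤ k ≤ |xy| ≤ p, and p < 2^p.

Take i = 2: |xy²z| = 2^p + k.
Now 2^p < 2^p + k ≤ 2^p + p < 2^p + 2^p = 2^(p+1).
So |xy²z| lies strictly between the consecutive powers of two 2^p and 2^(p+1), hence is not a power of 2, and xy²z ∉ L.

This contradicts the pumping lemma, which requires xy^i z ∈ L for all i ≥ 0.
Hence L = {a^(2^n) : n ≥ 0} is not regular. ∎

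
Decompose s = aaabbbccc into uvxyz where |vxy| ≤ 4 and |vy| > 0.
u='aa', v='a', x='bb', y='b', z='ccc'

For s = aaabbbccc with pumping length p = 4:

One valid decomposition:
- u = 'aa'
- v = 'a'
- x = 'bb'
- y = 'b'
- z = 'ccc'

Verification:
- uvxyz = 'aa' + 'a' + 'bb' + 'b' + 'ccc' = aaabbbccc ✓
- |vxy| = |'abbb'| = 4 ≤ 4 ✓
- |vy| = |'ab'| = 2 > 0 ✓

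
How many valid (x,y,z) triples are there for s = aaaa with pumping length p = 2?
3

For s = 'aaaa' with pumping length p = 2:

Constraints: |xy| ≤ 2, |y| > 0

Valid decompositions (|xy| ≤ p, |y| ≥ 1):
  • x='', y='a', z='aaa'
  • x='a', y='a', z='aa'
  • x='', y='aa', z='aa'

Total count: 3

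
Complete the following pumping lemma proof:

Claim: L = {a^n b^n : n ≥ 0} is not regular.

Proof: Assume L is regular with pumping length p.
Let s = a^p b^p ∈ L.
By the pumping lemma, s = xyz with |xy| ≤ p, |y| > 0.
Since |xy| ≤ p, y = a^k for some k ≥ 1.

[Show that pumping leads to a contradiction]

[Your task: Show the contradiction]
Consider xy²z = a^(p+k) b^p.

Since k ≥ 1, we have p + k > p.
So xy²z has more a's than b's: (p+k) a's vs p b's.
This means xy²z ∉ L because a^n b^n requires equal counts.

This contradicts the pumping lemma which states xy²z ∈ L.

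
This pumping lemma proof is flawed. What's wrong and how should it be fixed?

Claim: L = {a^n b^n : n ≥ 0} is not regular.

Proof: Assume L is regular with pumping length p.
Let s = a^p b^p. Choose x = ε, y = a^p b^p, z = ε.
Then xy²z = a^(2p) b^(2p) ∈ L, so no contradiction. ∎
Error: The decomposition violates |xy| ≤ p. With y = a^p b^p, |xy| = |y| = 2p > p. (The proof also miscomputes xy²z, which would be a^p b^p a^p b^p rather than a^(2p) b^(2p), and it wrongly treats one harmless decomposition as settling the matter — the prover does not get to choose the decomposition.)

Correction: The pumping lemma requires |xy| ≤ p, and the argument must handle every decomposition satisfying |xy| ≤ p, |y| ≥ 1. Since s starts with p a's, any such y consists only of a's, say y = a^k with k ≥ 1. Then xy²z = a^(p+k) b^p has unequal numbers of a's and b's, so xy²z ∉ L — the required contradiction.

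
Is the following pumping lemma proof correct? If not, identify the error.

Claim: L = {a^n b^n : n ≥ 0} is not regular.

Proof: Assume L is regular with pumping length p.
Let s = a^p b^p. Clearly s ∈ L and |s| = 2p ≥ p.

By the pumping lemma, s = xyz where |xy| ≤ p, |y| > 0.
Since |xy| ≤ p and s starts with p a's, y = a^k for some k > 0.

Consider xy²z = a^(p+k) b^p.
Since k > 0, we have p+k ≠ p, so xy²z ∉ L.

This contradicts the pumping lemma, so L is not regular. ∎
The proof is correct.

This proof is valid because:
1. The string s = a^p b^p is correctly in L
2. The decomposition analysis is correct: y must consist only of a's
3. The contradiction is valid: pumping increases a's but not b's
4. The conclusion follows logically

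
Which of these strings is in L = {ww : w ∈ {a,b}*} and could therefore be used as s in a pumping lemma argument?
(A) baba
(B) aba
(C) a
(A) baba

The pumping lemma is applied to a string s that lies in L, so first check membership of each option:
- (A) baba splits into halves ba · ba, which are equal, so it is in L (w = ba) ✓
- (B) aba has odd length 3, so it cannot be written as ww and is not in L ✗
- (C) a has odd length 1, so it cannot be written as ww and is not in L ✗

Only (A) baba is in L, so it is the only candidate that could play the role of s.
(In a complete proof one picks s in terms of the pumping length p so that |s| ≥ p is guaranteed; a fixed string like baba illustrates the shape of such an s.)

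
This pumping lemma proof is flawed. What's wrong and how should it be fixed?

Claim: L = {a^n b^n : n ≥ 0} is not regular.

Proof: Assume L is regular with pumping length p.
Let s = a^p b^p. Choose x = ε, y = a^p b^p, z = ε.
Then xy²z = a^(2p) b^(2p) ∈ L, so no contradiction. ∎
Error: The decomposition violates |xy| ≤ p. With y = a^p b^p, |xy| = |y| = 2p > p. (The proof also miscomputes xy²z, which would be a^p b^p a^p b^p rather than a^(2p) b^(2p), and it wrongly treats one harmless decomposition as settling the matter — the prover does not get to choose the decomposition.)

Correction: The pumping lemma requires |xy| ≤ p, and the argument must handle every decomposition satisfying |xy| ≤ p, |y| ≥ 1. Since s starts with p a's, any such y consists only of a's, say y = a^k with k ≥ 1. Then xy²z = a^(p+k) b^p has unequal numbers of a's and b's, so xy²z ∉ L — the required contradiction.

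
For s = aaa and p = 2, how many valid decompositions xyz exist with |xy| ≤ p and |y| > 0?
3

For s = 'aaa' with pumping length p = 2:

Constraints: |xy| ≤ 2, |y| > 0

Valid decompositions (|xy| ≤ p, |y| ≥ 1):
  • x='', y='a', z='aa'
  • x='a', y='a', z='a'
  • x='', y='aa', z='a'

Total count: 3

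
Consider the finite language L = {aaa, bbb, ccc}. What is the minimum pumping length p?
p = 4

For a finite language L, the pumping lemma holds vacuously if p > max|s| for s ∈ L.

The longest string in L = {aaa, bbb, ccc} has length 3.
If p = 4, then no string s ∈ L has |s| ≥ p, so the condition is vacuously true.

The minimum pumping length is p = 4.

Why no smaller p works: for any p ≤ 3, the longest string s ∈ L has |s| = 3 ≥ p, so it would
have to be pumpable; but pumping up (i = 2, 3, ...) produces ever longer strings, which cannot all lie in the
finite language L. So the pumping property fails for every p ≤ 3.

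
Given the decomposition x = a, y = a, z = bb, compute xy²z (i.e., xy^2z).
aaabb

Given x = 'a', y = 'a', z = 'bb' and i = 2:

xy^2z = x + y·y·...·y (2 times) + z
       = 'a' + 'a'^2 + 'bb'
       = 'a' + 'aa' + 'bb'
       = 'aaabb'

The pumped string is 'aaabb' with length 5.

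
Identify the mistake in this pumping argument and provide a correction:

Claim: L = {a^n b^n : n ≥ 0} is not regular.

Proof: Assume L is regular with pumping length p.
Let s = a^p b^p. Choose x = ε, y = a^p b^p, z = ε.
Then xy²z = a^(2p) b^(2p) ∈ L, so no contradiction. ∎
Error: The decomposition violates |xy| ≤ p. With y = a^p b^p, |xy| = |y| = 2p > p. (The proof also miscomputes xy²z, which would be a^p b^p a^p b^p rather than a^(2p) b^(2p), and it wrongly treats one harmless decomposition as settling the matter — the prover does not get to choose the decomposition.)

Correction: The pumping lemma requires |xy| ≤ p, and the argument must handle every decomposition satisfying |xy| ≤ p, |y| ≥ 1. Since s starts with p a's, any such y consists only of a's, say y = a^k with k ≥ 1. Then xy²z = a^(p+k) b^p has unequal numbers of a's and b's, so xy²z ∉ L — the required contradiction.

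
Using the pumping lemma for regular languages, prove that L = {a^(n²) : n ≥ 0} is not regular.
Assume for contradiction that L is regular, and let p ≥ 1 be the pumping length given by the pumping lemma.
Choose s = a^(p²). Then s ∈ L and |s| = p² ≥ p.
By the pumping lemma, s = xyz for some x, y, z with |xy| ≤ p, |y| ≥ 1, and xy^i z ∈ L for every i ≥ 0.
Here y = a^k for some k with 1 ≤ k ≤ |xy| ≤ p.

Take i = 2: |xy²z| = p² + k.
Now p² < p² + k ≤ p² + p < p² + 2p + 1 = (p + 1)².
So |xy²z| lies strictly between the consecutive squares p² and (p + 1)², hence is not a perfect square, and xy²z ∉ L.

This contradicts the pumping lemma, which requires xy^i z ∈ L for all i ≥ 0.
Hence L = {a^(n²) : n ≥ 0} is not regular. ∎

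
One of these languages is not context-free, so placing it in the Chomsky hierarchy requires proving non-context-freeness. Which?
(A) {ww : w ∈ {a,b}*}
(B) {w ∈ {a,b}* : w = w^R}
(A) {ww : w ∈ {a,b}*}

(A) {ww : w ∈ {a,b}*} requires the CFL pumping lemma.

- {w ∈ {a,b}* : w = w^R} is context-free (but not regular)
  • Can be shown non-regular with the regular pumping lemma
  • After pumping, the string is no longer symmetric

- {ww : w ∈ {a,b}*} is NOT context-free
  • Requires the CFL pumping lemma to prove
  • Cannot verify equality of two arbitrary substrings

The CFL pumping lemma is "stronger" in that it can prove non-membership
in the larger class of context-free languages.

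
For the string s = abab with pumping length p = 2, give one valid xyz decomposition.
x = '', y = 'ab', z = 'ab'

For s = abab and p = 2, one valid decomposition is:
- x = '' (length 0)
- y = 'ab' (length 2)
- z = 'ab' (length 2)

Verification:
- xyz = '' + 'ab' + 'ab' = abab ✓
- |xy| = 2 ≤ 2 ✓
- |y| = 2 > 0 ✓

All pumping lemma constraints are satisfied.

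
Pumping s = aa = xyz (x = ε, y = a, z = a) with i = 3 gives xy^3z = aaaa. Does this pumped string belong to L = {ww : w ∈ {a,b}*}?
Yes

xy³z = ε · aaa · a = aaaa.
aaaa splits into halves aa · aa, which are equal, so it is in L (w = aa).
(A single pumped string landing in L is not a contradiction by itself; a non-regularity proof needs some i for which xy^i z ∉ L, for every admissible decomposition.)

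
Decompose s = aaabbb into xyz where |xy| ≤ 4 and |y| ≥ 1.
x = 'a', y = 'aab', z = 'bb'

For s = aaabbb and p = 4, one valid decomposition is:
- x = 'a' (length 1)
- y = 'aab' (length 3)
- z = 'bb' (length 2)

Verification:
- xyz = 'a' + 'aab' + 'bb' = aaabbb ✓
- |xy| = 4 ≤ 4 ✓
- |y| = 3 > 0 ✓

All pumping lemma constraints are satisfied.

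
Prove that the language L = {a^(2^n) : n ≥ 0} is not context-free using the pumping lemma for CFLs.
Assume for contradiction that L is context-free, and let p ≥ 1 be the pumping length given by the pumping lemma for CFLs.
Choose s = a^(2^p). Then s ∈ L and |s| = 2^p ≥ p.
By the CFL pumping lemma, s = uvxyz for some u, v, x, y, z with |vxy| ≤ p, |vy| ≥ 1, and uv^i xy^i z ∈ L for every i ≥ 0.
All symbols are a's, so only lengths matter: let k = |vy|, with 1 ≤ k ≤ |vxy| ≤ p < 2^p.

Take i = 2: |uv²xy²z| = 2^p + k, and 2^p < 2^p + k < 2^p + 2^p = 2^(p+1).
So the length lies strictly between consecutive powers of two and is not a power of 2; uv²xy²z ∉ L.

This contradicts the CFL pumping lemma, which requires uv^i xy^i z ∈ L for all i ≥ 0.
Hence L = {a^(2^n) : n ≥ 0} is not context-free. ∎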